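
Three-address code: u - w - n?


Break into single-operator statements:
t1 = u - w
t2 = t1 - n


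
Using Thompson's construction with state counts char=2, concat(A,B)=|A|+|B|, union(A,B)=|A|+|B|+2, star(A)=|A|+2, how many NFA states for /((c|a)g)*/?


Syntax tree has 3 char leaf(s), 1 union(s), 1 star(s)
chars contribute 3×2 = 6; each union adds +2; each star adds +2
Total: 6 + 2 + 2 = 10 states


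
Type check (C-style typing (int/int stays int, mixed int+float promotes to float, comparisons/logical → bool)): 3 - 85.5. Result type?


Operand types: int - float
Rule: mixed int/float promotes to float; int/int stays int
Result type: float


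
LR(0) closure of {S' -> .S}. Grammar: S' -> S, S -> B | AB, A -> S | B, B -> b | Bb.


Start: S' -> .S
For each item with dot before a nonterminal B, add B -> .γ for every B-production
Closure: [S' -> .S, S -> .B, S -> .AB, B -> .b, B -> .Bb, A -> .S, A -> .B]


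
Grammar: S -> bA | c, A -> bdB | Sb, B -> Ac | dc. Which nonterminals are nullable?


A nonterminal is nullable iff some alternative derives ε (directly, or every symbol in it is nullable)
Nullable: {}


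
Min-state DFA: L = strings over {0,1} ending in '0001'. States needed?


Track the longest suffix of input matching a prefix of '0001': 5 classes (prefixes of length 0..4)
Minimal DFA: 5 states


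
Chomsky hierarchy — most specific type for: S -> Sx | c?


Left-linear: every RHS is a terminal or one nonterminal followed by a terminal
Classification: Type 3 (Regular)


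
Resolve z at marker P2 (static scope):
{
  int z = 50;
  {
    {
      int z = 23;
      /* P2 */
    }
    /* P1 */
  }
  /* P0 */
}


z declared in the same block as P2
z = 23


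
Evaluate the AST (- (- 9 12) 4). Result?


Evaluate inner: (- 9 12) = -3
Evaluate root: (- -3 4) = -7
Result: -7


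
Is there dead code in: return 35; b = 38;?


statement follows a return and is unreachable
Dead: 'b = 38'


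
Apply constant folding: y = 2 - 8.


2 - 8 = -6 at compile time
Optimized: y = -6


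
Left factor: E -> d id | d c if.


Common prefix: 'd'
Factored: E -> d E', E' -> id | c if


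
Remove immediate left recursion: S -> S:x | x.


Left-recursive alternatives: S:x; non-recursive: x
Introduce S': S -> xS', S' -> :xS' | ε


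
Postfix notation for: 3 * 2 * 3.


Left to right (same or higher precedence on left)
Postfix: 3 2 * 3 *


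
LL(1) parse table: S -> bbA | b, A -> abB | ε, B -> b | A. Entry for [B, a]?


For [B, a]: 'a' ∈ FIRST(A)
Entry: B -> A


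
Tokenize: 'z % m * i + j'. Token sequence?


Scan left to right, longest-match per lexeme
Tokens: ID(z), OP(%), ID(m), OP(*), ID(i), OP(+), ID(j)


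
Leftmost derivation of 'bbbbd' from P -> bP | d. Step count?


Derivation: P => bP => bbP => bbbP => bbbbP => bbbbd
Steps: 5


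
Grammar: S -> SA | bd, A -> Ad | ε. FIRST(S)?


Per alternative of S: FIRST(SA) = {b}; FIRST(bd) = {b}
FIRST(S) = {b}


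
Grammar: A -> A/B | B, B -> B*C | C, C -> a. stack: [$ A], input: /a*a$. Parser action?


shift '/' to continue A -> A/B
Action: shift


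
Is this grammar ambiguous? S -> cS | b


right-linear, alternatives start with distinct terminals 'c' vs 'b': unique leftmost derivation
Unambiguous


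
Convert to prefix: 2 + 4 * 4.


'*' binds tighter: tree is (+ 2 (* 4 4))
Prefix: + 2 * 4 4


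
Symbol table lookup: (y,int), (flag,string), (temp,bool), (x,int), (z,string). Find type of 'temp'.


Lookup 'temp' → type bool


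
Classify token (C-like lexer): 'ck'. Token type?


Pattern: letter/underscore followed by alphanumerics, not a keyword
Type: IDENTIFIER


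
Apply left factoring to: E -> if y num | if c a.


Common prefix: 'if'
Factored: E -> if E', E' -> y num | c a


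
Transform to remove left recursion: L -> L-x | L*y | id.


Left-recursive alternatives: L-x, L*y; non-recursive: id
Introduce L': L -> idL', L' -> -xL' | *yL' | ε


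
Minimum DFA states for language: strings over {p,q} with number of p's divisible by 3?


Track (count of p) mod 3: states 0..2, accept at 0
Minimal DFA: 3 states


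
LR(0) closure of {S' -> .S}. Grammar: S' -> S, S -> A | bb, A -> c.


Start: S' -> .S
For each item with dot before a nonterminal B, add B -> .γ for every B-production
Closure: [S' -> .S, S -> .A, S -> .bb, A -> .c]


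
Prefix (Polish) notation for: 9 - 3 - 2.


left-to-right (same/higher precedence on left): tree is (- (- 9 3) 2)
Prefix: - - 9 3 2


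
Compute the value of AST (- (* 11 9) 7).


Evaluate inner: (* 11 9) = 99
Evaluate root: (- 99 7) = 92
Result: 92


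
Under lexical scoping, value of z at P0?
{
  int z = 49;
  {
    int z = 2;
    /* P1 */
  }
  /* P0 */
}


z declared in the same block as P0
z = 49


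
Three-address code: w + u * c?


Break into single-operator statements:
t1 = u * c
t2 = w + t1


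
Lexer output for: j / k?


Scan left to right, longest-match per lexeme
Tokens: ID(j), OP(/), ID(k)


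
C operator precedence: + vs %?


'%' is multiplicative (level 10); '+' is additive (level 9)
Higher level binds tighter
'%' has higher precedence than '+'


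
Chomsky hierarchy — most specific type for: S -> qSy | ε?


Single nonterminal LHS, but q^n y^n is not regular
Classification: Type 2 (Context-Free)


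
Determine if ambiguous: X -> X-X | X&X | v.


'v-v&v' has two parse trees (no precedence encoded between - and &)
Ambiguous


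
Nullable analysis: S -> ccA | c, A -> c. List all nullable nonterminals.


A nonterminal is nullable iff some alternative derives ε (directly, or every symbol in it is nullable)
Nullable: {}


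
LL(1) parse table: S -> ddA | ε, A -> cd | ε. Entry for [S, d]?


For [S, d]: 'd' ∈ FIRST(ddA)
Entry: S -> ddA


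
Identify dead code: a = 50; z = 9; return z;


a is assigned but never read
Dead: 'a = 50'


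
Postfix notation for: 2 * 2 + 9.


Left to right (same or higher precedence on left)
Postfix: 2 2 * 9 +


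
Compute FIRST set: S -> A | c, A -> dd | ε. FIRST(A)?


Per alternative of A: FIRST(dd) = {d}; FIRST(ε) = {ε}
FIRST(A) = {d, ε}


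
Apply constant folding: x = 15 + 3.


15 + 3 = 18 at compile time
Optimized: x = 18


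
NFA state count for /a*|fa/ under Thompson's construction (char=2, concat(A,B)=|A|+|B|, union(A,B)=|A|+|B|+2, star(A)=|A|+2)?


Syntax tree has 3 char leaf(s), 1 union(s), 1 star(s)
chars contribute 3×2 = 6; each union adds +2; each star adds +2
Total: 6 + 2 + 2 = 10 states


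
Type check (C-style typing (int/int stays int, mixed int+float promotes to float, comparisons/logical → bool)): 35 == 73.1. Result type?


Operand types: int == float
Rule: comparison yields bool
Result type: bool


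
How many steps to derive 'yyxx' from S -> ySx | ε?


Derivation: S => ySx => yySxx => yyxx
Steps: 3


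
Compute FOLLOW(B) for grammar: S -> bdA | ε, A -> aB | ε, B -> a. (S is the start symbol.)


$ ∈ FOLLOW(S). For each A -> αBβ: add FIRST(β)\{ε} to FOLLOW(B); if β nullable, add FOLLOW(A).
FOLLOW(B) = {$}


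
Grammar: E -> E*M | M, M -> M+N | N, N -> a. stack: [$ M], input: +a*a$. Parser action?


shift '+' to continue M -> M+N
Action: shift


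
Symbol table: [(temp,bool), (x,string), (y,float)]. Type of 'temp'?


Lookup 'temp' → type bool


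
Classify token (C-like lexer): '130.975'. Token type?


Pattern: digits with a decimal point
Type: FLOAT_LITERAL


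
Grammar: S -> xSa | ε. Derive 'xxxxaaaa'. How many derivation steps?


Derivation: S => xSa => xxSaa => xxxSaaa => xxxxSaaaa => xxxxaaaa
Steps: 5


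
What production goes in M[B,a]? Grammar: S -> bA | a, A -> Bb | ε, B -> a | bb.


For [B, a]: 'a' ∈ FIRST(a)
Entry: B -> a


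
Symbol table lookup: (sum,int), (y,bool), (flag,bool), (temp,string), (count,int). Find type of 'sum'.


Lookup 'sum' → type int


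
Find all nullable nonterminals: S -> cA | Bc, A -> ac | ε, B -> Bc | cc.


A nonterminal is nullable iff some alternative derives ε (directly, or every symbol in it is nullable)
Nullable: {A}


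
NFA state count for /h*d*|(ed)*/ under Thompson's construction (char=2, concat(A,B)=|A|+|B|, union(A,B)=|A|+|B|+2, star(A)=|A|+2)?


Syntax tree has 4 char leaf(s), 1 union(s), 3 star(s)
chars contribute 4×2 = 8; each union adds +2; each star adds +2
Total: 8 + 2 + 6 = 16 states


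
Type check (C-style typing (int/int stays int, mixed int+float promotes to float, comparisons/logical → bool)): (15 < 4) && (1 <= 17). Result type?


Operand types: bool && bool
Rule: logical operators take bool operands and yield bool
Result type: bool


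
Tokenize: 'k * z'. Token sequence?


Scan left to right, longest-match per lexeme
Tokens: ID(k), OP(*), ID(z)


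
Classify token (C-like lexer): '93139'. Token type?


Pattern: digits only
Type: INTEGER_LITERAL


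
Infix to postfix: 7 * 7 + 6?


Left to right (same or higher precedence on left)
Postfix: 7 7 * 6 +


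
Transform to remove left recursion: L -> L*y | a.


Left-recursive alternatives: L*y; non-recursive: a
Introduce L': L -> aL', L' -> *yL' | ε


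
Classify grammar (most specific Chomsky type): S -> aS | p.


Right-linear: every RHS is a terminal or a terminal followed by one nonterminal
Classification: Type 3 (Regular)


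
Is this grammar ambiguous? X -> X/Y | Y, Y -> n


precedence layered via separate nonterminal Y: deterministic
Unambiguous


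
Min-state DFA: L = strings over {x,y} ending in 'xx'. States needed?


Track the longest suffix of input matching a prefix of 'xx': 3 classes (prefixes of length 0..2)
Minimal DFA: 3 states


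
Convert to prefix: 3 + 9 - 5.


left-to-right (same/higher precedence on left): tree is (- (+ 3 9) 5)
Prefix: - + 3 9 5


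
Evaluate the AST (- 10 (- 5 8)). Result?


Evaluate inner: (- 5 8) = -3
Evaluate root: (- 10 -3) = 13
Result: 13


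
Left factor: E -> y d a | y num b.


Common prefix: 'y'
Factored: E -> y E', E' -> d a | num b


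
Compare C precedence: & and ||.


'&' is bitwise AND (level 5); '||' is logical OR (level 1)
Higher level binds tighter
'&' has higher precedence than '||'


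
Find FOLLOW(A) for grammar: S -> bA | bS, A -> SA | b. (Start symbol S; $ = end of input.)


$ ∈ FOLLOW(S). For each A -> αBβ: add FIRST(β)\{ε} to FOLLOW(B); if β nullable, add FOLLOW(A).
FOLLOW(A) = {$, b}


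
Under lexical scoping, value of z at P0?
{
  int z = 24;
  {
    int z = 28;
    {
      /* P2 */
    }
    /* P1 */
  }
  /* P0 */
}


z declared in the same block as P0
z = 24


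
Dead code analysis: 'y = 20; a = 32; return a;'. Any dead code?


y is assigned but never read
Dead: 'y = 20'


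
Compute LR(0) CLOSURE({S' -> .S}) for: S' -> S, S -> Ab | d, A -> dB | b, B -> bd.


Start: S' -> .S
For each item with dot before a nonterminal B, add B -> .γ for every B-production
Closure: [S' -> .S, S -> .Ab, S -> .d, A -> .dB, A -> .b]


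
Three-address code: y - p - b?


Break into single-operator statements:
t1 = y - p
t2 = t1 - b


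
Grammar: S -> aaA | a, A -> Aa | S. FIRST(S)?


Per alternative of S: FIRST(aaA) = {a}; FIRST(a) = {a}
FIRST(S) = {a}


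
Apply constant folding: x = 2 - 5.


2 - 5 = -3 at compile time
Optimized: x = -3


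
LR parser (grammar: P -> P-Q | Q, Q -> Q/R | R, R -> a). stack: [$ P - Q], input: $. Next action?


handle 'P-Q' on top; lookahead ∈ FOLLOW(P) = {-, $}
Action: reduce (P -> P-Q)


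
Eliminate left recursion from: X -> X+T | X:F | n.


Left-recursive alternatives: X+T, X:F; non-recursive: n
Introduce X': X -> nX', X' -> +TX' | :FX' | ε


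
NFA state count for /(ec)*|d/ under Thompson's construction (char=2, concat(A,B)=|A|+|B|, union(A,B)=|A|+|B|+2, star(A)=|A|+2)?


Syntax tree has 3 char leaf(s), 1 union(s), 1 star(s)
chars contribute 3×2 = 6; each union adds +2; each star adds +2
Total: 6 + 2 + 2 = 10 states


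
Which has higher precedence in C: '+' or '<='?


'+' is additive (level 9); '<=' is relational (level 7)
Higher level binds tighter
'+' has higher precedence than '<='


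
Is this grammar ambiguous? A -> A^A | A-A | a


'a^a-a' has two parse trees (no precedence encoded between ^ and -)
Ambiguous


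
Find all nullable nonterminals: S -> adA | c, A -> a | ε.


A nonterminal is nullable iff some alternative derives ε (directly, or every symbol in it is nullable)
Nullable: {A}


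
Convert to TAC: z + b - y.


Break into single-operator statements:
t1 = z + b
t2 = t1 - y


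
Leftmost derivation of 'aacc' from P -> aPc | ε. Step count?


Derivation: P => aPc => aaPcc => aacc
Steps: 3


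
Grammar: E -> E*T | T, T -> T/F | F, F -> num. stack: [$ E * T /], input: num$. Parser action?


no handle; shift 'num'
Action: shift


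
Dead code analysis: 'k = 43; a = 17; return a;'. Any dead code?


k is assigned but never read
Dead: 'k = 43'


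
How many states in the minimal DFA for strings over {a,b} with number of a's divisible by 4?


Track (count of a) mod 4: states 0..3, accept at 0
Minimal DFA: 4 states


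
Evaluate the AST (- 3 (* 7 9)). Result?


Evaluate inner: (* 7 9) = 63
Evaluate root: (- 3 63) = -60
Result: -60


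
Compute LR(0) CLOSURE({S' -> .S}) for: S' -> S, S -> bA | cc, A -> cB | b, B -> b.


Start: S' -> .S
For each item with dot before a nonterminal B, add B -> .γ for every B-production
Closure: [S' -> .S, S -> .bA, S -> .cc]


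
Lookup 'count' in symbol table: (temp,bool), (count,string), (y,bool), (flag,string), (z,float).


Lookup 'count' → type string


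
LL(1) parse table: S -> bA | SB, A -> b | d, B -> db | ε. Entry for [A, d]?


For [A, d]: 'd' ∈ FIRST(d)
Entry: A -> d


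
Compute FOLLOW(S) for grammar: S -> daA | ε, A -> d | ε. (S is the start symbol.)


$ ∈ FOLLOW(S). For each A -> αBβ: add FIRST(β)\{ε} to FOLLOW(B); if β nullable, add FOLLOW(A).
FOLLOW(S) = {$}


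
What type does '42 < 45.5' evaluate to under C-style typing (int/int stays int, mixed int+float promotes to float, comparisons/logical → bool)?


Operand types: int < float
Rule: comparison yields bool
Result type: bool


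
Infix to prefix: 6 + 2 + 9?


left-to-right (same/higher precedence on left): tree is (+ (+ 6 2) 9)
Prefix: + + 6 2 9


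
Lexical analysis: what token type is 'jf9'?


Pattern: letter/underscore followed by alphanumerics, not a keyword
Type: IDENTIFIER


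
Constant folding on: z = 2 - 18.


2 - 18 = -16 at compile time
Optimized: z = -16


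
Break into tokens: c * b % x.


Scan left to right, longest-match per lexeme
Tokens: ID(c), OP(*), ID(b), OP(%), ID(x)


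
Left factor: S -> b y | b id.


Common prefix: 'b'
Factored: S -> b S', S' -> y | id


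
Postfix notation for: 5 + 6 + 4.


Left to right (same or higher precedence on left)
Postfix: 5 6 + 4 +


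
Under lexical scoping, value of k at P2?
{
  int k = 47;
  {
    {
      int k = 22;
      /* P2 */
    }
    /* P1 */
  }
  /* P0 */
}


k declared in the same block as P2
k = 22


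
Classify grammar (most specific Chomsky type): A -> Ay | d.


Left-linear: every RHS is a terminal or one nonterminal followed by a terminal
Classification: Type 3 (Regular)


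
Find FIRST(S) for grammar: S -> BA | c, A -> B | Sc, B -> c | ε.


Per alternative of S: FIRST(BA) = {c, ε}; FIRST(c) = {c}
FIRST(S) = {c, ε}


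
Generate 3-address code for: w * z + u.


Break into single-operator statements:
t1 = w * z
t2 = t1 + u


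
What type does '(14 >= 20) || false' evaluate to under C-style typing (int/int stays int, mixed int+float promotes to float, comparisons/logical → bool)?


Operand types: bool || bool
Rule: logical operators take bool operands and yield bool
Result type: bool


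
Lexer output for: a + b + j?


Scan left to right, longest-match per lexeme
Tokens: ID(a), OP(+), ID(b), OP(+), ID(j)


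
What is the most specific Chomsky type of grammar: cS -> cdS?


LHS has context (more than one symbol) and |LHS| ≤ |RHS|
Classification: Type 1 (Context-Sensitive)


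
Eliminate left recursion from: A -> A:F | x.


Left-recursive alternatives: A:F; non-recursive: x
Introduce A': A -> xA', A' -> :FA' | ε


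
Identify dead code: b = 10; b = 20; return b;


first assignment to b is overwritten before any read
Dead: 'b = 10'


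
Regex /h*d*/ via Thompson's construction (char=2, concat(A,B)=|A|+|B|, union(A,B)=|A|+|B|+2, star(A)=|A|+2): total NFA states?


Syntax tree has 2 char leaf(s), 0 union(s), 2 star(s)
chars contribute 2×2 = 4; each union adds +2; each star adds +2
Total: 4 + 0 + 4 = 8 states


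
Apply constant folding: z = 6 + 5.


6 + 5 = 11 at compile time
Optimized: z = 11


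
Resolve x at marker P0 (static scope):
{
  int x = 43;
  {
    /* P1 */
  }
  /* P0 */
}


x declared in the same block as P0
x = 43


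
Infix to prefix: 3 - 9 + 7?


left-to-right (same/higher precedence on left): tree is (+ (- 3 9) 7)
Prefix: + - 3 9 7


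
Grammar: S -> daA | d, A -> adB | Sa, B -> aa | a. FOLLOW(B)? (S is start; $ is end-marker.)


$ ∈ FOLLOW(S). For each A -> αBβ: add FIRST(β)\{ε} to FOLLOW(B); if β nullable, add FOLLOW(A).
FOLLOW(B) = {$, a}


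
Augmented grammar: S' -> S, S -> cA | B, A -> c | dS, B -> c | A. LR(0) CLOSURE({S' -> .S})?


Start: S' -> .S
For each item with dot before a nonterminal B, add B -> .γ for every B-production
Closure: [S' -> .S, S -> .cA, S -> .B, B -> .c, B -> .A, A -> .c, A -> .dS]


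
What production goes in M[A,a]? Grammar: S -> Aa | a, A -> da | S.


For [A, a]: 'a' ∈ FIRST(S)
Entry: A -> S


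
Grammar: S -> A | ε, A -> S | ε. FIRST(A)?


Per alternative of A: FIRST(S) = {ε}; FIRST(ε) = {ε}
FIRST(A) = {ε}


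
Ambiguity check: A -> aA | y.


right-linear, alternatives start with distinct terminals 'a' vs 'y': unique leftmost derivation
Unambiguous


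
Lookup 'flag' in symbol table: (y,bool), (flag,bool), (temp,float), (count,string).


Lookup 'flag' → type bool


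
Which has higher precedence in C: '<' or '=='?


'<' is relational (level 7); '==' is equality (level 6)
Higher level binds tighter
'<' has higher precedence than '=='


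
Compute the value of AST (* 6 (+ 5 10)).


Evaluate inner: (+ 5 10) = 15
Evaluate root: (* 6 15) = 90
Result: 90


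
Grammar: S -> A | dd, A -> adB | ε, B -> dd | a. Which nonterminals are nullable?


A nonterminal is nullable iff some alternative derives ε (directly, or every symbol in it is nullable)
Nullable: {A, S}


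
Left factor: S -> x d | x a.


Common prefix: 'x'
Factored: S -> x S', S' -> d | a


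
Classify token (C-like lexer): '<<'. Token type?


Pattern: operator symbol
Type: OPERATOR


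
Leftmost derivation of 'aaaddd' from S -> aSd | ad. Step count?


Derivation: S => aSd => aaSdd => aaaddd
Steps: 3


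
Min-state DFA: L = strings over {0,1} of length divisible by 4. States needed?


Track length mod 4: states 0..3, accept at 0
Minimal DFA: 4 states


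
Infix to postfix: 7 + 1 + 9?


Left to right (same or higher precedence on left)
Postfix: 7 1 + 9 +


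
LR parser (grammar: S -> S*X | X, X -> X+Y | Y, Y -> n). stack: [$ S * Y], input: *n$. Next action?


'Y' (not preceded by X+) is the handle for X -> Y
Action: reduce (X -> Y)


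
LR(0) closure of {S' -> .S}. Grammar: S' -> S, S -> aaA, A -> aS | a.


Start: S' -> .S
For each item with dot before a nonterminal B, add B -> .γ for every B-production
Closure: [S' -> .S, S -> .aaA]


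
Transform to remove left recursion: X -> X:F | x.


Left-recursive alternatives: X:F; non-recursive: x
Introduce X': X -> xX', X' -> :FX' | ε


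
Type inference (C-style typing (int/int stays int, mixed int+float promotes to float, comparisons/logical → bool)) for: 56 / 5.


Operand types: int / int
Rule: mixed int/float promotes to float; int/int stays int
Result type: int


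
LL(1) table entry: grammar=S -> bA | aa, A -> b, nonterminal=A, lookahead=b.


For [A, b]: 'b' ∈ FIRST(b)
Entry: A -> b


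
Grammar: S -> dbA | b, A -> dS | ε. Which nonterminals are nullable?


A nonterminal is nullable iff some alternative derives ε (directly, or every symbol in it is nullable)
Nullable: {A}


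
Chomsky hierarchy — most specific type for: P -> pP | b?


Right-linear: every RHS is a terminal or a terminal followed by one nonterminal
Classification: Type 3 (Regular)


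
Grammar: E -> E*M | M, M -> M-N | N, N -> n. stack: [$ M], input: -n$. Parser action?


shift '-' to continue M -> M-N
Action: shift


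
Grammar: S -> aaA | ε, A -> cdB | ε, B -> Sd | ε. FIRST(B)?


Per alternative of B: FIRST(Sd) = {a, d}; FIRST(ε) = {ε}
FIRST(B) = {a, d, ε}


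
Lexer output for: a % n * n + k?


Scan left to right, longest-match per lexeme
Tokens: ID(a), OP(%), ID(n), OP(*), ID(n), OP(+), ID(k)


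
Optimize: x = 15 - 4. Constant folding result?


15 - 4 = 11 at compile time
Optimized: x = 11


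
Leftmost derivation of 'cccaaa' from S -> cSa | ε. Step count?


Derivation: S => cSa => ccSaa => cccSaaa => cccaaa
Steps: 4


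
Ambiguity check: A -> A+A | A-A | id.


'id+id-id' has two parse trees (no precedence encoded between + and -)
Ambiguous


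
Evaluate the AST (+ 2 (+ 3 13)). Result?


Evaluate inner: (+ 3 13) = 16
Evaluate root: (+ 2 16) = 18
Result: 18


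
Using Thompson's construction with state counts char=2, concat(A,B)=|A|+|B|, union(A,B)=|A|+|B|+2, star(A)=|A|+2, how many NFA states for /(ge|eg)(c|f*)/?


Syntax tree has 6 char leaf(s), 2 union(s), 1 star(s)
chars contribute 6×2 = 12; each union adds +2; each star adds +2
Total: 12 + 4 + 2 = 18 states


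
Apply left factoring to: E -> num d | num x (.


Common prefix: 'num'
Factored: E -> num E', E' -> d | x (


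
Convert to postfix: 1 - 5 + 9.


Left to right (same or higher precedence on left)
Postfix: 1 5 - 9 +


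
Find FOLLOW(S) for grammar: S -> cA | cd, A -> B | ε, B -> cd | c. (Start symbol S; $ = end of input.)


$ ∈ FOLLOW(S). For each A -> αBβ: add FIRST(β)\{ε} to FOLLOW(B); if β nullable, add FOLLOW(A).
FOLLOW(S) = {$}


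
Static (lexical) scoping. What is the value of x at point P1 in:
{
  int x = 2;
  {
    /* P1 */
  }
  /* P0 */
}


P1's block does not declare x; resolves to the enclosing declaration at depth 0
x = 2


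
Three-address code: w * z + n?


Break into single-operator statements:
t1 = w * z
t2 = t1 + n


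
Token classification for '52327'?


Pattern: digits only
Type: INTEGER_LITERAL


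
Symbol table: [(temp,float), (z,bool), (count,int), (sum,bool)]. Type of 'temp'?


Lookup 'temp' → type float


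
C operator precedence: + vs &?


'+' is additive (level 9); '&' is bitwise AND (level 5)
Higher level binds tighter
'+' has higher precedence than '&'


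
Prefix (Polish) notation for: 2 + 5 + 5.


left-to-right (same/higher precedence on left): tree is (+ (+ 2 5) 5)
Prefix: + + 2 5 5


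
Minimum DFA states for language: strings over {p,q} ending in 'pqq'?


Track the longest suffix of input matching a prefix of 'pqq': 4 classes (prefixes of length 0..3)
Minimal DFA: 4 states


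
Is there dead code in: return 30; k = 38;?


statement follows a return and is unreachable
Dead: 'k = 38'


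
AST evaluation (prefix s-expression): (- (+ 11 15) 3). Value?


Evaluate inner: (+ 11 15) = 26
Evaluate root: (- 26 3) = 23
Result: 23


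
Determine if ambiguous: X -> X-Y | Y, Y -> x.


precedence layered via separate nonterminal Y: deterministic
Unambiguous


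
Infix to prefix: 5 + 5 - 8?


left-to-right (same/higher precedence on left): tree is (- (+ 5 5) 8)
Prefix: - + 5 5 8


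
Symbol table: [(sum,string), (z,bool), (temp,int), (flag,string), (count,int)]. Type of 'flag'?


Lookup 'flag' → type string


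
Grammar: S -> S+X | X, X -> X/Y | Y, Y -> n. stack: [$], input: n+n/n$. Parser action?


no handle on stack; shift 'n'
Action: shift


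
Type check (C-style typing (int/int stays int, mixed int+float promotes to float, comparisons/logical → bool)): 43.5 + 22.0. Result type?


Operand types: float + float
Rule: mixed int/float promotes to float; int/int stays int
Result type: float


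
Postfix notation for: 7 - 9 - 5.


Left to right (same or higher precedence on left)
Postfix: 7 9 - 5 -


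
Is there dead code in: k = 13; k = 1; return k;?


first assignment to k is overwritten before any read
Dead: 'k = 13'


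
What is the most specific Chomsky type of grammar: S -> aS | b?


Right-linear: every RHS is a terminal or a terminal followed by one nonterminal
Classification: Type 3 (Regular)


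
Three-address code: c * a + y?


Break into single-operator statements:
t1 = c * a
t2 = t1 + y


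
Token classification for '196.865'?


Pattern: digits with a decimal point
Type: FLOAT_LITERAL


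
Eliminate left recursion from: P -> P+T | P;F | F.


Left-recursive alternatives: P+T, P;F; non-recursive: F
Introduce P': P -> FP', P' -> +TP' | ;FP' | ε


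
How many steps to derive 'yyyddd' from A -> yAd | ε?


Derivation: A => yAd => yyAdd => yyyAddd => yyyddd
Steps: 4


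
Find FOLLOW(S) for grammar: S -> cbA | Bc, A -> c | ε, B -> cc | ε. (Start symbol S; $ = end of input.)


$ ∈ FOLLOW(S). For each A -> αBβ: add FIRST(β)\{ε} to FOLLOW(B); if β nullable, add FOLLOW(A).
FOLLOW(S) = {$}


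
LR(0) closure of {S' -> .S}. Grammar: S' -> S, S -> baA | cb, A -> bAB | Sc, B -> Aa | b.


Start: S' -> .S
For each item with dot before a nonterminal B, add B -> .γ for every B-production
Closure: [S' -> .S, S -> .baA, S -> .cb]


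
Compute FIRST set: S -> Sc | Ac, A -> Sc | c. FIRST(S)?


Per alternative of S: FIRST(Sc) = {c}; FIRST(Ac) = {c}
FIRST(S) = {c}


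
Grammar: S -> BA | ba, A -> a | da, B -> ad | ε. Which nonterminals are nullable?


A nonterminal is nullable iff some alternative derives ε (directly, or every symbol in it is nullable)
Nullable: {B}


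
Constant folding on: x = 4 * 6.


4 * 6 = 24 at compile time
Optimized: x = 24


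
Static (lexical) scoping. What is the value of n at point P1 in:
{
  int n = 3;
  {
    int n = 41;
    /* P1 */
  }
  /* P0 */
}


n declared in the same block as P1
n = 41


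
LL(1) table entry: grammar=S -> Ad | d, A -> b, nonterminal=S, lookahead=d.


For [S, d]: 'd' ∈ FIRST(d)
Entry: S -> d


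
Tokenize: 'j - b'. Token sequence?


Scan left to right, longest-match per lexeme
Tokens: ID(j), OP(-), ID(b)


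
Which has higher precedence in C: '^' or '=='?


'==' is equality (level 6); '^' is bitwise XOR (level 4)
Higher level binds tighter
'==' has higher precedence than '^'


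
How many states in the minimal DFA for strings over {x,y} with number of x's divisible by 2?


Track (count of x) mod 2: states 0..1, accept at 0
Minimal DFA: 2 states


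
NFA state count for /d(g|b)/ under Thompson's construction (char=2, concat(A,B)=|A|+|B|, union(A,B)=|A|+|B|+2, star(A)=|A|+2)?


Syntax tree has 3 char leaf(s), 1 union(s), 0 star(s)
chars contribute 3×2 = 6; each union adds +2; each star adds +2
Total: 6 + 2 + 0 = 8 states


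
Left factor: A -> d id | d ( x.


Common prefix: 'd'
Factored: A -> d A', A' -> id | ( x


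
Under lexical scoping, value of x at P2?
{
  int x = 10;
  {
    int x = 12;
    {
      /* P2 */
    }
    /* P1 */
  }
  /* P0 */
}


P2's block does not declare x; resolves to the enclosing declaration at depth 1
x = 12


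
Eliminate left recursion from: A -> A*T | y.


Left-recursive alternatives: A*T; non-recursive: y
Introduce A': A -> yA', A' -> *TA' | ε


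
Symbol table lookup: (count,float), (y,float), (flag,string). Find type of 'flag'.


Lookup 'flag' → type string


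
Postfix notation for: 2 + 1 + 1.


Left to right (same or higher precedence on left)
Postfix: 2 1 + 1 +


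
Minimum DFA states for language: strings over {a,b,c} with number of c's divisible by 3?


Track (count of c) mod 3: states 0..2, accept at 0
Minimal DFA: 3 states


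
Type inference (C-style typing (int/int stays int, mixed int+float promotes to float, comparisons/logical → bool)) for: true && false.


Operand types: bool && bool
Rule: logical operators take bool operands and yield bool
Result type: bool


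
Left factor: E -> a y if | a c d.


Common prefix: 'a'
Factored: E -> a E', E' -> y if | c d


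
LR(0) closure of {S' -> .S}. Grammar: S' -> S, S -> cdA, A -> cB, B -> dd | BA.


Start: S' -> .S
For each item with dot before a nonterminal B, add B -> .γ for every B-production
Closure: [S' -> .S, S -> .cdA]


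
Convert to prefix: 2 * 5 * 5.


left-to-right (same/higher precedence on left): tree is (* (* 2 5) 5)
Prefix: * * 2 5 5


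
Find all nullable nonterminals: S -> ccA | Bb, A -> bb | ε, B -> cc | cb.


A nonterminal is nullable iff some alternative derives ε (directly, or every symbol in it is nullable)
Nullable: {A}


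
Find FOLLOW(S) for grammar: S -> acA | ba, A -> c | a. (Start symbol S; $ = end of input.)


$ ∈ FOLLOW(S). For each A -> αBβ: add FIRST(β)\{ε} to FOLLOW(B); if β nullable, add FOLLOW(A).
FOLLOW(S) = {$}


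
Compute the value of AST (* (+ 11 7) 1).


Evaluate inner: (+ 11 7) = 18
Evaluate root: (* 18 1) = 18
Result: 18


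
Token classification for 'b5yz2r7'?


Pattern: letter/underscore followed by alphanumerics, not a keyword
Type: IDENTIFIER


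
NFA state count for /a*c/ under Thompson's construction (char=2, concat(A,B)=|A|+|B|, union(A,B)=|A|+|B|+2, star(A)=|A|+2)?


Syntax tree has 2 char leaf(s), 0 union(s), 1 star(s)
chars contribute 2×2 = 4; each union adds +2; each star adds +2
Total: 4 + 0 + 2 = 6 states


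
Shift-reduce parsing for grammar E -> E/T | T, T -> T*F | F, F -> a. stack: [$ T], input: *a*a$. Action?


shift '*' to continue T -> T*F
Action: shift


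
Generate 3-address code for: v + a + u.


Break into single-operator statements:
t1 = v + a
t2 = t1 + u


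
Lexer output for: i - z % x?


Scan left to right, longest-match per lexeme
Tokens: ID(i), OP(-), ID(z), OP(%), ID(x)


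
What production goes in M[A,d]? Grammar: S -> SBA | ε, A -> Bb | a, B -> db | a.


For [A, d]: 'd' ∈ FIRST(Bb)
Entry: A -> Bb


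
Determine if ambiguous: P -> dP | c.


right-linear, alternatives start with distinct terminals 'd' vs 'c': unique leftmost derivation
Unambiguous


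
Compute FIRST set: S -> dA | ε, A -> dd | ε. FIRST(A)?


Per alternative of A: FIRST(dd) = {d}; FIRST(ε) = {ε}
FIRST(A) = {d, ε}


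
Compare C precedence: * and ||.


'*' is multiplicative (level 10); '||' is logical OR (level 1)
Higher level binds tighter
'*' has higher precedence than '||'


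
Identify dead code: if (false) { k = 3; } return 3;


condition is constant false, so the whole block is unreachable
Dead: 'if (false) { k = 3; }'


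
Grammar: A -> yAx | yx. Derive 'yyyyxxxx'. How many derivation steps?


Derivation: A => yAx => yyAxx => yyyAxxx => yyyyxxxx
Steps: 4


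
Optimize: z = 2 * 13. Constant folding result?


2 * 13 = 26 at compile time
Optimized: z = 26


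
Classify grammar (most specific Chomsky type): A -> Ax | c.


Left-linear: every RHS is a terminal or one nonterminal followed by a terminal
Classification: Type 3 (Regular)


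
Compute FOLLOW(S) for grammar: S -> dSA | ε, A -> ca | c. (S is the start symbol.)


$ ∈ FOLLOW(S). For each A -> αBβ: add FIRST(β)\{ε} to FOLLOW(B); if β nullable, add FOLLOW(A).
FOLLOW(S) = {$, c}


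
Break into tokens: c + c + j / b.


Scan left to right, longest-match per lexeme
Tokens: ID(c), OP(+), ID(c), OP(+), ID(j), OP(/), ID(b)


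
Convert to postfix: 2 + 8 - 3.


Left to right (same or higher precedence on left)
Postfix: 2 8 + 3 -


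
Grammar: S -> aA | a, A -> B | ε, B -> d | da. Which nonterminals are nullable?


A nonterminal is nullable iff some alternative derives ε (directly, or every symbol in it is nullable)
Nullable: {A}


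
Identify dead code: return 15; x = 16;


statement follows a return and is unreachable
Dead: 'x = 16'


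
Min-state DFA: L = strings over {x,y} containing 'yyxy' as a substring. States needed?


KMP-style automaton: 4 progress states + 1 absorbing accept = 5
Minimal DFA: 5 states


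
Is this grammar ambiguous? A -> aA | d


right-linear, alternatives start with distinct terminals 'a' vs 'd': unique leftmost derivation
Unambiguous


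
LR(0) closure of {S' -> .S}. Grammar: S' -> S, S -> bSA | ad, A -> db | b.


Start: S' -> .S
For each item with dot before a nonterminal B, add B -> .γ for every B-production
Closure: [S' -> .S, S -> .bSA, S -> .ad]


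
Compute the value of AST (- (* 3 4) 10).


Evaluate inner: (* 3 4) = 12
Evaluate root: (- 12 10) = 2
Result: 2


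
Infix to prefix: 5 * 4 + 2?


left-to-right (same/higher precedence on left): tree is (+ (* 5 4) 2)
Prefix: + * 5 4 2


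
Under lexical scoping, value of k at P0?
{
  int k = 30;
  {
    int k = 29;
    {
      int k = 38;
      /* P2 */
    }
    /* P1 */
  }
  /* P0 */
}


k declared in the same block as P0
k = 30


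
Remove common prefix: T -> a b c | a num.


Common prefix: 'a'
Factored: T -> a T', T' -> b c | num


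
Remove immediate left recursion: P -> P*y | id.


Left-recursive alternatives: P*y; non-recursive: id
Introduce P': P -> idP', P' -> *yP' | ε


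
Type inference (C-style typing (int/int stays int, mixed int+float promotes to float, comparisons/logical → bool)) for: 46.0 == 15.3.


Operand types: float == float
Rule: comparison yields bool
Result type: bool


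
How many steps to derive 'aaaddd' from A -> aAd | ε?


Derivation: A => aAd => aaAdd => aaaAddd => aaaddd
Steps: 4


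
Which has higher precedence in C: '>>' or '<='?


'>>' is shift (level 8); '<=' is relational (level 7)
Higher level binds tighter
'>>' has higher precedence than '<='


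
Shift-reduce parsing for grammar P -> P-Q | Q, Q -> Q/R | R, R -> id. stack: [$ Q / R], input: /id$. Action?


handle 'Q/R' on top
Action: reduce (Q -> Q/R)


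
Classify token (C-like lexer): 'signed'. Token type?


Pattern: reserved word
Type: KEYWORD


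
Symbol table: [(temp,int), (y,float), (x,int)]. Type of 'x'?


Lookup 'x' → type int


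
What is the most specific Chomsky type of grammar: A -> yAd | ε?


Single nonterminal LHS, but y^n d^n is not regular
Classification: Type 2 (Context-Free)


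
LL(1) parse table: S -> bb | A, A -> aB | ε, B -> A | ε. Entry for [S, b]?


For [S, b]: 'b' ∈ FIRST(bb)
Entry: S -> bb


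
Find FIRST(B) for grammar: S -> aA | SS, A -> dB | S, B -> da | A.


Per alternative of B: FIRST(da) = {d}; FIRST(A) = {a, d}
FIRST(B) = {a, d}


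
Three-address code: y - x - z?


Break into single-operator statements:
t1 = y - x
t2 = t1 - z


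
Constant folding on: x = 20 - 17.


20 - 17 = 3 at compile time
Optimized: x = 3


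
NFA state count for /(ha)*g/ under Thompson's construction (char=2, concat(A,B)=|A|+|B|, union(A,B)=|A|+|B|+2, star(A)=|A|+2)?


Syntax tree has 3 char leaf(s), 0 union(s), 1 star(s)
chars contribute 3×2 = 6; each union adds +2; each star adds +2
Total: 6 + 0 + 2 = 8 states


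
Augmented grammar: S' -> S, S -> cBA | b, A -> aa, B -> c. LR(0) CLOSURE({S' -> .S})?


Start: S' -> .S
For each item with dot before a nonterminal B, add B -> .γ for every B-production
Closure: [S' -> .S, S -> .cBA, S -> .b]


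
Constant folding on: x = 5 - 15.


5 - 15 = -10 at compile time
Optimized: x = -10


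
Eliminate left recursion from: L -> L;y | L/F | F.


Left-recursive alternatives: L;y, L/F; non-recursive: F
Introduce L': L -> FL', L' -> ;yL' | /FL' | ε


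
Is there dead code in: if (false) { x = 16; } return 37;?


condition is constant false, so the whole block is unreachable
Dead: 'if (false) { x = 16; }'


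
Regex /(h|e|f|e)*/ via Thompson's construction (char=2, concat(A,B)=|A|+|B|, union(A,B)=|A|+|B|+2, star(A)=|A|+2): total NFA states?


Syntax tree has 4 char leaf(s), 3 union(s), 1 star(s)
chars contribute 4×2 = 8; each union adds +2; each star adds +2
Total: 8 + 6 + 2 = 16 states


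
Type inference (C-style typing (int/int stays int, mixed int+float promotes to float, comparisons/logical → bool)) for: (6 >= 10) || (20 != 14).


Operand types: bool || bool
Rule: logical operators take bool operands and yield bool
Result type: bool


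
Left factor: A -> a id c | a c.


Common prefix: 'a'
Factored: A -> a A', A' -> id c | c


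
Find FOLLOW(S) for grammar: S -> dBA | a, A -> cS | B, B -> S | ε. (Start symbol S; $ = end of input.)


$ ∈ FOLLOW(S). For each A -> αBβ: add FIRST(β)\{ε} to FOLLOW(B); if β nullable, add FOLLOW(A).
FOLLOW(S) = {$, a, c, d}


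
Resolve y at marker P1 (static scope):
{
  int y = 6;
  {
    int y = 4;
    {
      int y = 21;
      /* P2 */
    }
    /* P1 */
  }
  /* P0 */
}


y declared in the same block as P1
y = 4


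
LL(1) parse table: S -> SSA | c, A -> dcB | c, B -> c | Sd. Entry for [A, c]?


For [A, c]: 'c' ∈ FIRST(c)
Entry: A -> c


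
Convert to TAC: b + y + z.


Break into single-operator statements:
t1 = b + y
t2 = t1 + z


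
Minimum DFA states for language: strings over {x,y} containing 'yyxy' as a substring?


KMP-style automaton: 4 progress states + 1 absorbing accept = 5
Minimal DFA: 5 states


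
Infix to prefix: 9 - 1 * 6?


'*' binds tighter: tree is (- 9 (* 1 6))
Prefix: - 9 * 1 6


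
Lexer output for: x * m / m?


Scan left to right, longest-match per lexeme
Tokens: ID(x), OP(*), ID(m), OP(/), ID(m)


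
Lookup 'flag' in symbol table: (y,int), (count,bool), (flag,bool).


Lookup 'flag' → type bool


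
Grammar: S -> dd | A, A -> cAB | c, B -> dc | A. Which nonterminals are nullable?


A nonterminal is nullable iff some alternative derives ε (directly, or every symbol in it is nullable)
Nullable: {}


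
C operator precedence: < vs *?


'*' is multiplicative (level 10); '<' is relational (level 7)
Higher level binds tighter
'*' has higher precedence than '<'


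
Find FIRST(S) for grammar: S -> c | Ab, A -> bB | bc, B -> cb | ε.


Per alternative of S: FIRST(c) = {c}; FIRST(Ab) = {b}
FIRST(S) = {b, c}


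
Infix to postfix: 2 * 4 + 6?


Left to right (same or higher precedence on left)
Postfix: 2 4 * 6 +


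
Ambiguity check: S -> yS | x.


right-linear, alternatives start with distinct terminals 'y' vs 'x': unique leftmost derivation
Unambiguous


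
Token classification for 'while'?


Pattern: reserved word
Type: KEYWORD


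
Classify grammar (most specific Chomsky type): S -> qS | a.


Right-linear: every RHS is a terminal or a terminal followed by one nonterminal
Classification: Type 3 (Regular)


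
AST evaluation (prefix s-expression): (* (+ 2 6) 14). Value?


Evaluate inner: (+ 2 6) = 8
Evaluate root: (* 8 14) = 112
Result: 112
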